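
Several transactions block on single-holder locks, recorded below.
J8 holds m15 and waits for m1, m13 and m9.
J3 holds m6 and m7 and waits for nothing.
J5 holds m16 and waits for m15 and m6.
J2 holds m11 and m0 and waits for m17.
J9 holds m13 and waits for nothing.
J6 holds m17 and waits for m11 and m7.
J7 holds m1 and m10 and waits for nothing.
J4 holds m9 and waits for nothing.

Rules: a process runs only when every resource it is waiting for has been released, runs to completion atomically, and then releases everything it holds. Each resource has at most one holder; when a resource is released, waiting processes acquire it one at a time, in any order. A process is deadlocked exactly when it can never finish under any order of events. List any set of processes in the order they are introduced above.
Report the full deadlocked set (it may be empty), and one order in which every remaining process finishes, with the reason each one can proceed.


The deadlocked set is J2 and J6.
Key observation: the waits loop around J2 -> J6 -> J2 with no way out; no other process is dragged down with it.
One completion order for the rest: J4, J3, J7, J9, J8, J5.
Step-by-step check:
  J4: no waits; runs immediately, freeing m9
  J3: no waits; runs immediately, freeing m6 and m7
  J7: no waits; runs immediately, freeing m1 and m10
  J9: no waits; runs immediately, freeing m13
  J8 waits on m1, m13 and m9 — all released -> runs and releases m15
  J5 waits on m15 and m6 — all released -> runs and releases m16


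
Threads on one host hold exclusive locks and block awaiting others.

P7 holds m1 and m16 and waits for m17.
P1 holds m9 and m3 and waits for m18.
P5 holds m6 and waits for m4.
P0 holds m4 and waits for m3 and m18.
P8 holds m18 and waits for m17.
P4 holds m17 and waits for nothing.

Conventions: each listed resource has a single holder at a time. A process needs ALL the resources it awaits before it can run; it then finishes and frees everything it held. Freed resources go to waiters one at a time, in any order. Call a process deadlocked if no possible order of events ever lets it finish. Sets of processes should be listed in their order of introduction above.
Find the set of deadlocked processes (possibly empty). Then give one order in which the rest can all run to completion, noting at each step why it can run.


No process is deadlocked.
Key observation: the wait graph is acyclic; completion cascades from the unblocked processes through everyone else.
A valid finishing order for the others: P4, P8, P1, P0, P5, P7.
Step-by-step check:
  P4 waits on nothing -> runs at once and releases m17
  run P8 (all its waits — m17 — are resolved); releases m18
  run P1 (all its waits — m18 — are resolved); releases m9 and m3
  run P0 (all its waits — m3 and m18 — are resolved); releases m4
  run P5 (all its waits — m4 — are resolved); releases m6
  run P7 (all its waits — m17 — are resolved); releases m1 and m16


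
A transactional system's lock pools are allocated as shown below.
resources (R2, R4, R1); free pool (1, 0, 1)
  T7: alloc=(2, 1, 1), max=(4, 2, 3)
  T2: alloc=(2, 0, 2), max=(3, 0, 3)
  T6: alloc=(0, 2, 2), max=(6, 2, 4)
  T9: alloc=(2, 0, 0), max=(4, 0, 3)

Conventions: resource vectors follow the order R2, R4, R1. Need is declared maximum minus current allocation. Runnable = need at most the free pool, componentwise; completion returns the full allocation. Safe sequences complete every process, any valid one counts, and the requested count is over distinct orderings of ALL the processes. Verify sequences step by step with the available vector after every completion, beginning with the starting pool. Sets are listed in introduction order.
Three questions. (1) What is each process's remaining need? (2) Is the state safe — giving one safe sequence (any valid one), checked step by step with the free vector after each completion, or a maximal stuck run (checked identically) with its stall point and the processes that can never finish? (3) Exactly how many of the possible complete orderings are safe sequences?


(1) Remaining need (order R2, R4, R1):
  T7: (2, 1, 2)
  T2: (1, 0, 1)
  T6: (6, 0, 2)
  T9: (2, 0, 3)
(2) UNSAFE.
Key observation: after T2, T9 the pool peaks at (5, 0, 3), and each blocked process is short somewhere: T7 on R4; T6 on R2.
Going as far as possible: T2, T9; after that, nothing fits. Check, step by step:
  pool = (1, 0, 1)
  run T2 (needs (1, 0, 1), free (1, 0, 1)); after release of (2, 0, 2) the pool is (3, 0, 3)
  run T9 (needs (2, 0, 3), free (3, 0, 3)); after release of (2, 0, 0) the pool is (5, 0, 3)
  T7 still needs (2, 1, 2) but only (5, 0, 3) is free — short on R4
  T6 still needs (6, 0, 2) but only (5, 0, 3) is free — short on R2
Never able to finish: T7 and T6.
(3) Precisely 0 of the possible complete orderings are safe sequences.


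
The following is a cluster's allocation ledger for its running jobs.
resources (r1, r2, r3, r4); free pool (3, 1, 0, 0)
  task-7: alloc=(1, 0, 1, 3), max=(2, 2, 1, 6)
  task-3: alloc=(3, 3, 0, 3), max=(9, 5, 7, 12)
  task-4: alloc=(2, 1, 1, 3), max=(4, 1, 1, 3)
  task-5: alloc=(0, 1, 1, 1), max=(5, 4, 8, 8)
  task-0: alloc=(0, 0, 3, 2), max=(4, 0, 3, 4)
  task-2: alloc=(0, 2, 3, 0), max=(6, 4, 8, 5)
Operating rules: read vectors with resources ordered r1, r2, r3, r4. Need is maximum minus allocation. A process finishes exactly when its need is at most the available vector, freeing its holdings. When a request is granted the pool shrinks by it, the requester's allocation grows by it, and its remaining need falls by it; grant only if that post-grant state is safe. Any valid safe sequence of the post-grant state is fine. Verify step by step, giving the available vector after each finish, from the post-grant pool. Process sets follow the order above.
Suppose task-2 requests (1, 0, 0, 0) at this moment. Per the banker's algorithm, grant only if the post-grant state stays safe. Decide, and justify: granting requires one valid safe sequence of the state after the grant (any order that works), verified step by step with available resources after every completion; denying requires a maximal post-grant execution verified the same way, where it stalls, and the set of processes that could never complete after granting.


GRANT: granting preserves safety; a valid post-grant sequence is task-4, task-0, task-7, task-2, task-5, task-3.
Key observation: after the grant the pool drops to (2, 1, 0, 0), which still lets task-4 finish first and unwind the rest.
Verifying the post-grant state step by step:
  pool = (2, 1, 0, 0)
  task-4: need (2, 0, 0, 0) fits (2, 1, 0, 0); releases (2, 1, 1, 3), pool now (4, 2, 1, 3)
  task-0: need (4, 0, 0, 2) fits (4, 2, 1, 3); releases (0, 0, 3, 2), pool now (4, 2, 4, 5)
  task-7: need (1, 2, 0, 3) fits (4, 2, 4, 5); releases (1, 0, 1, 3), pool now (5, 2, 5, 8)
  task-2: need (5, 2, 5, 5) fits (5, 2, 5, 8); releases (1, 2, 3, 0), pool now (6, 4, 8, 8)
  task-5: need (5, 3, 7, 7) fits (6, 4, 8, 8); releases (0, 1, 1, 1), pool now (6, 5, 9, 9)
  task-3: need (6, 2, 7, 9) fits (6, 5, 9, 9); releases (3, 3, 0, 3), pool now (9, 8, 9, 12)


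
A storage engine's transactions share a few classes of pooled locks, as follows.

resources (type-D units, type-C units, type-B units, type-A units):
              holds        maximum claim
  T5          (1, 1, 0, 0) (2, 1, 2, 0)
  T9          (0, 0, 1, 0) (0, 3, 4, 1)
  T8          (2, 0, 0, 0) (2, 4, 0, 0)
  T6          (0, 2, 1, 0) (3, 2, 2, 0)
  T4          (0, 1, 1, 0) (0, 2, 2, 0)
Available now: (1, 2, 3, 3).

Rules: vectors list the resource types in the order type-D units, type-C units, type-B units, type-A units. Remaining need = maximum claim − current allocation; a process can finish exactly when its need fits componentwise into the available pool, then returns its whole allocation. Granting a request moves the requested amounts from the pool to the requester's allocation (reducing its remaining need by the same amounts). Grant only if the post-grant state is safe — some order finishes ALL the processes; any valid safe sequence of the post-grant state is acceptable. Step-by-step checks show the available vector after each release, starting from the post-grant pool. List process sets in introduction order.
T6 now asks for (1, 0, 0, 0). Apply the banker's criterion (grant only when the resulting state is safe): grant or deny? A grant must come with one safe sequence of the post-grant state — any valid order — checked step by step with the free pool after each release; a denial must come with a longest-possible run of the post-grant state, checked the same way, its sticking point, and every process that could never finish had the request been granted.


DENY. Granting would leave the state unsafe.
Key observation: after T4, T9 the pool peaks at (0, 3, 5, 3), and each blocked process is short somewhere: T5 on type-D units; T8 on type-C units; T6 on type-D units.
On the post-grant state, T4, T9 is a maximal run — nothing extends it. Walking it through:
  pool = (0, 2, 3, 3)
  T4 needs (0, 1, 1, 0) <= (0, 2, 3, 3) -> finishes; pool += (0, 1, 1, 0) = (0, 3, 4, 3)
  T9 needs (0, 3, 3, 1) <= (0, 3, 4, 3) -> finishes; pool += (0, 0, 1, 0) = (0, 3, 5, 3)
  blocked: T5 wants (1, 0, 2, 0), pool (0, 3, 5, 3) — not enough type-D units
  blocked: T8 wants (0, 4, 0, 0), pool (0, 3, 5, 3) — not enough type-C units
  blocked: T6 wants (2, 0, 1, 0), pool (0, 3, 5, 3) — not enough type-D units
Had the request been granted, T5, T8 and T6 could never finish.


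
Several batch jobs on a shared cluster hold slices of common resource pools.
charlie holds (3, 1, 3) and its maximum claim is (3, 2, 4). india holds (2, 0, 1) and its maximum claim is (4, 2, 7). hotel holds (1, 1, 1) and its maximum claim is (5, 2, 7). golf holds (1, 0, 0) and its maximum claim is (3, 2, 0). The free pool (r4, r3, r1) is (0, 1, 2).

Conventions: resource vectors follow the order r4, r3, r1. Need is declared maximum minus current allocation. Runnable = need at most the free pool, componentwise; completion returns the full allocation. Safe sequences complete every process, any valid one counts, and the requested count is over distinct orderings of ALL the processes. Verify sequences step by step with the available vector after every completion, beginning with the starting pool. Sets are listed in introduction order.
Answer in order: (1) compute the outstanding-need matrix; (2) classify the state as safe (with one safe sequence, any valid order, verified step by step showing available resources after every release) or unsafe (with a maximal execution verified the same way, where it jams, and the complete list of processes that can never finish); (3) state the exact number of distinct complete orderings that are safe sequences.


(1) Remaining need (order r4, r3, r1):
  charlie: (0, 1, 1)
  india: (2, 2, 6)
  hotel: (4, 1, 6)
  golf: (2, 2, 0)
(2) UNSAFE.
Key observation: even finishing charlie, golf leaves just (4, 2, 5) free — too little r1 for any of the remaining processes.
Going as far as possible: charlie, golf; after that, nothing fits. Walking it through:
  pool = (0, 1, 2)
  charlie needs (0, 1, 1) <= (0, 1, 2) -> finishes; pool += (3, 1, 3) = (3, 2, 5)
  golf needs (2, 2, 0) <= (3, 2, 5) -> finishes; pool += (1, 0, 0) = (4, 2, 5)
  india cannot run: need (2, 2, 6) vs free (4, 2, 5) (insufficient r1)
  hotel cannot run: need (4, 1, 6) vs free (4, 2, 5) (insufficient r1)
Permanently blocked: india and hotel.
(3) Precisely 0 of the possible complete orderings are safe sequences.


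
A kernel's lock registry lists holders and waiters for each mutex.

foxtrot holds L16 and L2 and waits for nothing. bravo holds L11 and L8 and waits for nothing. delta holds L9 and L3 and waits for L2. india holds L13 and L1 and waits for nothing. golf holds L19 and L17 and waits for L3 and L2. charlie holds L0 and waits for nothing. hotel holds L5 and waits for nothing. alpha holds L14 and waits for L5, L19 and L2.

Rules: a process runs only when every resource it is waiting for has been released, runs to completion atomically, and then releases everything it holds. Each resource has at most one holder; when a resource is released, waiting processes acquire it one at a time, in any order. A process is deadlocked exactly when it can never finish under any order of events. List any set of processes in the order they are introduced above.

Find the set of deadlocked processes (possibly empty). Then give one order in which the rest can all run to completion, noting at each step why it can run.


The deadlocked set is empty.
Key observation: although several processes wait, no cycle exists — each chain bottoms out at a free runner.
A valid finishing order for the others: india, hotel, foxtrot, delta, golf, charlie, bravo, alpha.
Step-by-step check:
  run india (it waits on nothing); releases L13 and L1
  run hotel (it waits on nothing); releases L5
  run foxtrot (it waits on nothing); releases L16 and L2
  run delta (all its waits — L2 — are resolved); releases L9 and L3
  run golf (all its waits — L3 and L2 — are resolved); releases L19 and L17
  run charlie (it waits on nothing); releases L0
  run bravo (it waits on nothing); releases L11 and L8
  run alpha (all its waits — L5, L19 and L2 — are resolved); releases L14


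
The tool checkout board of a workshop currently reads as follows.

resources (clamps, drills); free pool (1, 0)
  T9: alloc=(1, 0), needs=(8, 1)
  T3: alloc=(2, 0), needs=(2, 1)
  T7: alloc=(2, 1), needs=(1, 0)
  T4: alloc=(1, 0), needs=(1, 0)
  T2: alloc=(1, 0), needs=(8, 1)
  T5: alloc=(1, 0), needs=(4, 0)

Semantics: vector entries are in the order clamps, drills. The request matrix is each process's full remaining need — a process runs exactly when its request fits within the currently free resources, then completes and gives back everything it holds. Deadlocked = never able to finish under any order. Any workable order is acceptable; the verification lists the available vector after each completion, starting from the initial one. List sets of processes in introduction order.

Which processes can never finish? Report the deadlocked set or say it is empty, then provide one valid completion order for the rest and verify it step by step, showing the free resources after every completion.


The deadlocked set is T9 and T2.
Key observation: clamps is the bottleneck — with T7, T4, T5, T3 done the pool holds (7, 1), short of every remaining need.
The rest can finish in the order T7, T4, T5, T3. Walking it through:
  pool = (1, 0)
  T7 needs (1, 0) <= (1, 0) -> finishes; pool += (2, 1) = (3, 1)
  T4 needs (1, 0) <= (3, 1) -> finishes; pool += (1, 0) = (4, 1)
  T5 needs (4, 0) <= (4, 1) -> finishes; pool += (1, 0) = (5, 1)
  T3 needs (2, 1) <= (5, 1) -> finishes; pool += (2, 0) = (7, 1)
None of the blocked processes ever fits:
  blocked: T9 wants (8, 1), pool (7, 1) — not enough clamps
  blocked: T2 wants (8, 1), pool (7, 1) — not enough clamps


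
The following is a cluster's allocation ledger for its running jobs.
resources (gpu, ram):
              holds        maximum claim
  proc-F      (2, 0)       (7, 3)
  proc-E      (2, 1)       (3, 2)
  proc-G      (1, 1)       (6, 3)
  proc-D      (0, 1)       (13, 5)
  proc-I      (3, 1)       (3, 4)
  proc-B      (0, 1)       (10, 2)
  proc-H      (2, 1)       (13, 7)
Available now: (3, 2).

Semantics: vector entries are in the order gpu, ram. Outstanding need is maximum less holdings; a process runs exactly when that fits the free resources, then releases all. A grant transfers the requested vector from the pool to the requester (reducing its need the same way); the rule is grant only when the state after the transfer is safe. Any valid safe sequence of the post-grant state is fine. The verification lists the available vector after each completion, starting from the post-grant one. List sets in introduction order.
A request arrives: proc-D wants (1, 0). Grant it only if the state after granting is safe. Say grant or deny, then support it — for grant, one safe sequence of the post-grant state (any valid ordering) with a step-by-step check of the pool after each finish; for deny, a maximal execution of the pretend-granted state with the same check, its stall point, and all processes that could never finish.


DENY — the pretend-granted state is unsafe.
Key observation: after proc-E, proc-I, proc-F, proc-G, proc-B complete, (10, 6) is the best the pool ever gets, yet each leftover process wants more gpu.
After a pretend grant, a maximal execution: proc-E, proc-I, proc-F, proc-G, proc-B — then nothing else fits. Walking it through:
  pool = (2, 2)
  proc-E: need (1, 1) fits (2, 2); releases (2, 1), pool now (4, 3)
  proc-I: need (0, 3) fits (4, 3); releases (3, 1), pool now (7, 4)
  proc-F: need (5, 3) fits (7, 4); releases (2, 0), pool now (9, 4)
  proc-G: need (5, 2) fits (9, 4); releases (1, 1), pool now (10, 5)
  proc-B: need (10, 1) fits (10, 5); releases (0, 1), pool now (10, 6)
  blocked: proc-D wants (12, 4), pool (10, 6) — not enough gpu
  blocked: proc-H wants (11, 6), pool (10, 6) — not enough gpu
Processes that could never finish after the grant: proc-D and proc-H.


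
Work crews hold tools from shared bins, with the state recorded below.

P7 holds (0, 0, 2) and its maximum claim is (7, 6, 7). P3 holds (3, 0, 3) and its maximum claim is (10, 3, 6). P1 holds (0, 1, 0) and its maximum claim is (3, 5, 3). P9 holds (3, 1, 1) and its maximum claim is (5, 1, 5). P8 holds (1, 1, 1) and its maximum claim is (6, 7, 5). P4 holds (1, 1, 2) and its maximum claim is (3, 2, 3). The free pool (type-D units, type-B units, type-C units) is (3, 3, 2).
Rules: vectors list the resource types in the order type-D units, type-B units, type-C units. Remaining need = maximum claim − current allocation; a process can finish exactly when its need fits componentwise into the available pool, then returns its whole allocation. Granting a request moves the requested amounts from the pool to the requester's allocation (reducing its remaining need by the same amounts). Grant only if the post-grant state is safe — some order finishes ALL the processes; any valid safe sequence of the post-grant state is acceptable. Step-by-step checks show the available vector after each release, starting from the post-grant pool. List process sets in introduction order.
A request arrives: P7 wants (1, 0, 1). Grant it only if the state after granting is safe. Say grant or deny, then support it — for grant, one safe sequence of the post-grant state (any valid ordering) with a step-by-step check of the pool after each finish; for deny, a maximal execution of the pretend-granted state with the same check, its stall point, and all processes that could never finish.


DENY. Granting would leave the state unsafe.
Key observation: after P4, P1 the pool peaks at (3, 5, 3), and each blocked process is short somewhere: P7 on type-D units, type-B units, type-C units; P3 on type-D units; P9 on type-C units; P8 on type-D units, type-B units, type-C units.
On the post-grant state, P4, P1 is a maximal run — nothing extends it. Verifying each step:
  pool = (2, 3, 1)
  run P4 (needs (2, 1, 1), free (2, 3, 1)); after release of (1, 1, 2) the pool is (3, 4, 3)
  run P1 (needs (3, 4, 3), free (3, 4, 3)); after release of (0, 1, 0) the pool is (3, 5, 3)
  P7 still needs (6, 6, 4) but only (3, 5, 3) is free — short on type-D units, type-B units and type-C units
  P3 still needs (7, 3, 3) but only (3, 5, 3) is free — short on type-D units
  P9 still needs (2, 0, 4) but only (3, 5, 3) is free — short on type-C units
  P8 still needs (5, 6, 4) but only (3, 5, 3) is free — short on type-D units, type-B units and type-C units
Processes that could never finish after the grant: P7, P3, P9 and P8.


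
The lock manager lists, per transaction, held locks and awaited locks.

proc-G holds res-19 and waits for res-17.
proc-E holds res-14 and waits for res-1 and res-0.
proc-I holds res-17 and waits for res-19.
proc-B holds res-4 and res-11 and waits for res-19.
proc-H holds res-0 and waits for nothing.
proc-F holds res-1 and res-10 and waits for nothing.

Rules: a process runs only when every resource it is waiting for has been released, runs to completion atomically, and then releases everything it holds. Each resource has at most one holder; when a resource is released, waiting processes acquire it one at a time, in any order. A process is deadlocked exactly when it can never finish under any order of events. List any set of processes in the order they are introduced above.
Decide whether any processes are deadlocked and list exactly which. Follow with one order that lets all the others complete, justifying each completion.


The deadlocked set is proc-G, proc-I and proc-B.
Key observation: the loop proc-G -> proc-I -> proc-G blocks itself forever; proc-B waits into the deadlock from upstream.
A valid finishing order for the others: proc-H, proc-F, proc-E.
Check, step by step:
  proc-H waits on nothing -> runs at once and releases res-0
  proc-F waits on nothing -> runs at once and releases res-1 and res-10
  proc-E: everything it awaited (res-1 and res-0) is free; runs, freeing res-14


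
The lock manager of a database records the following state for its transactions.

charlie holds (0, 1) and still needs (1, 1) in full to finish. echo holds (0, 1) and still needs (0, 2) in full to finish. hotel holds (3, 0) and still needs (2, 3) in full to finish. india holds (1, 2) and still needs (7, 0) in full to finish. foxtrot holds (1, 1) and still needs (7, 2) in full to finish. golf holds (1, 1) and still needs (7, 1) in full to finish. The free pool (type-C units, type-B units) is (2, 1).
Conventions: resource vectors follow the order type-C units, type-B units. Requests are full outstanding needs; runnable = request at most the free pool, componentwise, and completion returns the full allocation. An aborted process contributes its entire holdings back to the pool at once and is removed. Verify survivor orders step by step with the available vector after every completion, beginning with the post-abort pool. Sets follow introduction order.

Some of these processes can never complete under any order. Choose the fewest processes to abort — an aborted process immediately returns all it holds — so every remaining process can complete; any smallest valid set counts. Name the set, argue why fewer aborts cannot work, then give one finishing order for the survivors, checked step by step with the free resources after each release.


The answer: abort india and golf.
Key observation: foxtrot could never have finished before the abort; with (2, 3) returned by india and golf, it fits at step 2.
Why nothing smaller works — every single abort fails: charlie alone leaves india blocked (short on type-C units); echo alone leaves india blocked (short on type-C units); hotel alone leaves india blocked (short on type-C units); india alone leaves foxtrot blocked (short on type-C units); foxtrot alone leaves india blocked (short on type-C units); golf alone leaves india blocked (short on type-C units).
Survivors finish in the order: hotel, foxtrot, charlie, echo. Verifying each step (pool after the aborts first):
  pool = (4, 4)
  run hotel (needs (2, 3), free (4, 4)); after release of (3, 0) the pool is (7, 4)
  run foxtrot (needs (7, 2), free (7, 4)); after release of (1, 1) the pool is (8, 5)
  run charlie (needs (1, 1), free (8, 5)); after release of (0, 1) the pool is (8, 6)
  run echo (needs (0, 2), free (8, 6)); after release of (0, 1) the pool is (8, 7)


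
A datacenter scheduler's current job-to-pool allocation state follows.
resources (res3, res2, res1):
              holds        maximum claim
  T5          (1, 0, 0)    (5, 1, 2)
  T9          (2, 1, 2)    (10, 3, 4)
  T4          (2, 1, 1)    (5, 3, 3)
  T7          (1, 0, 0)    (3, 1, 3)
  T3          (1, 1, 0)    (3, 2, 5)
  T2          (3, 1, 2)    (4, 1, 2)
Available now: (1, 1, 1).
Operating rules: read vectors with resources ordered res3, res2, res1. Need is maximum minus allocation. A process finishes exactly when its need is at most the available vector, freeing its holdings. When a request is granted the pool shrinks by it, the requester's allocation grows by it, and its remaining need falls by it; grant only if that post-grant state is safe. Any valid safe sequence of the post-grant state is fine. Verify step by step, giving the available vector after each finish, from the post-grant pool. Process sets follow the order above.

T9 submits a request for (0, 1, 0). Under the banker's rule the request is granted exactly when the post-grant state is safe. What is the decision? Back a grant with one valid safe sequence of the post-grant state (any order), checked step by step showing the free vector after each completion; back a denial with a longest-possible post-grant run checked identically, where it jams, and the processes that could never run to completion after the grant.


DENY: after the grant no complete ordering would exist.
Key observation: after T2, T7, T5 the pool peaks at (6, 1, 3), and each blocked process is short somewhere: T9 on res3; T4 on res2; T3 on res1.
After a pretend grant, a maximal execution: T2, T7, T5 — then nothing else fits. Step-by-step check:
  pool = (1, 0, 1)
  T2 needs (1, 0, 0) <= (1, 0, 1) -> finishes; pool += (3, 1, 2) = (4, 1, 3)
  T7 needs (2, 1, 3) <= (4, 1, 3) -> finishes; pool += (1, 0, 0) = (5, 1, 3)
  T5 needs (4, 1, 2) <= (5, 1, 3) -> finishes; pool += (1, 0, 0) = (6, 1, 3)
  T9 still needs (8, 1, 2) but only (6, 1, 3) is free — short on res3
  T4 still needs (3, 2, 2) but only (6, 1, 3) is free — short on res2
  T3 still needs (2, 1, 5) but only (6, 1, 3) is free — short on res1
Processes that could never finish after the grant: T9, T4 and T3.


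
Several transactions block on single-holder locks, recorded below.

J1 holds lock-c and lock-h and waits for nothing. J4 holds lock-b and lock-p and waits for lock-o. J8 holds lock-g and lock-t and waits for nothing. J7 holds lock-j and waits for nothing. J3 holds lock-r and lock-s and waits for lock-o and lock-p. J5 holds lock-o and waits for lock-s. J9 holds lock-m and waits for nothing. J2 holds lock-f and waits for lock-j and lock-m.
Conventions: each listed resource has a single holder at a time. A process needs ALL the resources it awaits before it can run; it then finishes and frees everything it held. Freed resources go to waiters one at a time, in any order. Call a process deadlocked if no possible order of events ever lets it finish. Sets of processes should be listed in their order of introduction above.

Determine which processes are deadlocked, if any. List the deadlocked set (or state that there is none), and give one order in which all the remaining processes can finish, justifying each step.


Deadlocked: J4, J3 and J5.
Key observation: along J4 -> J5 -> J3 -> J4, each member waits on what the next one holds — a deadlock; no other process is dragged down with it.
The rest can finish in the order J9, J7, J1, J8, J2.
Check, step by step:
  J9 waits on nothing -> runs at once and releases lock-m
  J7 waits on nothing -> runs at once and releases lock-j
  J1 waits on nothing -> runs at once and releases lock-c and lock-h
  J8 waits on nothing -> runs at once and releases lock-g and lock-t
  J2 waits on lock-j and lock-m — all released -> runs and releases lock-f


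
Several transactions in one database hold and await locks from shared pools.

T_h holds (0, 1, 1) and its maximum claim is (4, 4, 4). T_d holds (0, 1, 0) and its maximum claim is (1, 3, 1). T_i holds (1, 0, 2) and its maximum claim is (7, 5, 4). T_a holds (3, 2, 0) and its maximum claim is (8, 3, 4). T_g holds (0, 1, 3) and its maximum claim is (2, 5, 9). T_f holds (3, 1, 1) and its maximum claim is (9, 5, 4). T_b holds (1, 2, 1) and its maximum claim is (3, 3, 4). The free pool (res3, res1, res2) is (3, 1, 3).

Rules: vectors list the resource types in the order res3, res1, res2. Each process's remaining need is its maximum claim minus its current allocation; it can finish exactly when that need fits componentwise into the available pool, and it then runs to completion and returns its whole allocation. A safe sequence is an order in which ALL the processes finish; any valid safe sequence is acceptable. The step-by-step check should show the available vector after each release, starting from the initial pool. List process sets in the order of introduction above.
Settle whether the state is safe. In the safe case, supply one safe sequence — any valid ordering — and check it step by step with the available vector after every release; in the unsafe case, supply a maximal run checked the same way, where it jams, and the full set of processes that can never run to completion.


UNSAFE.
Key observation: after T_b, T_h, T_d the pool peaks at (4, 5, 5), and each blocked process is short somewhere: T_i on res3; T_a on res3; T_g on res2; T_f on res3.
Going as far as possible: T_b, T_h, T_d; after that, nothing fits. Check, step by step:
  pool = (3, 1, 3)
  T_b needs (2, 1, 3) <= (3, 1, 3) -> finishes; pool += (1, 2, 1) = (4, 3, 4)
  T_h needs (4, 3, 3) <= (4, 3, 4) -> finishes; pool += (0, 1, 1) = (4, 4, 5)
  T_d needs (1, 2, 1) <= (4, 4, 5) -> finishes; pool += (0, 1, 0) = (4, 5, 5)
  blocked: T_i wants (6, 5, 2), pool (4, 5, 5) — not enough res3
  blocked: T_a wants (5, 1, 4), pool (4, 5, 5) — not enough res3
  blocked: T_g wants (2, 4, 6), pool (4, 5, 5) — not enough res2
  blocked: T_f wants (6, 4, 3), pool (4, 5, 5) — not enough res3
Processes that can never finish: T_i, T_a, T_g and T_f.


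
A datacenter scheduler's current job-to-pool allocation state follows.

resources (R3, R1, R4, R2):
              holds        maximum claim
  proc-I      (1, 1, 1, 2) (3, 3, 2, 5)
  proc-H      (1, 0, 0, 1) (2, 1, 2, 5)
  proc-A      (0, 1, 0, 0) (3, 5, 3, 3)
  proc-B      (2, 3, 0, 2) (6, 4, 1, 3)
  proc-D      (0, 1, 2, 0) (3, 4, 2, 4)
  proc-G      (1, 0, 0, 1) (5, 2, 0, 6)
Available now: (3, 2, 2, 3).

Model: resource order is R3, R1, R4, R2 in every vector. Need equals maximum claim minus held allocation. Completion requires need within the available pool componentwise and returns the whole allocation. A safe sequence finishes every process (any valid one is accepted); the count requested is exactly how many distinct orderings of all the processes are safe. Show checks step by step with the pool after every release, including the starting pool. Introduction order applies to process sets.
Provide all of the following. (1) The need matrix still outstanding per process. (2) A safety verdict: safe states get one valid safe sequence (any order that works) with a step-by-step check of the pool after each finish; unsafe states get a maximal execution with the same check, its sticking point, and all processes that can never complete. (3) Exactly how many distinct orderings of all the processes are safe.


(1) Remaining need (order R3, R1, R4, R2):
  proc-I: (2, 2, 1, 3)
  proc-H: (1, 1, 2, 4)
  proc-A: (3, 4, 3, 3)
  proc-B: (4, 1, 1, 1)
  proc-D: (3, 3, 0, 4)
  proc-G: (4, 2, 0, 5)
(2) SAFE, for example via the order proc-I, proc-H, proc-B, proc-A, proc-G, proc-D.
Key observation: at proc-I the run first touches a limit — (2, 2, 1, 3) against (3, 2, 2, 3), exact on a resource it actually requests.
Walking it through:
  pool = (3, 2, 2, 3)
  proc-I needs (2, 2, 1, 3) <= (3, 2, 2, 3) -> finishes; pool += (1, 1, 1, 2) = (4, 3, 3, 5)
  proc-H needs (1, 1, 2, 4) <= (4, 3, 3, 5) -> finishes; pool += (1, 0, 0, 1) = (5, 3, 3, 6)
  proc-B needs (4, 1, 1, 1) <= (5, 3, 3, 6) -> finishes; pool += (2, 3, 0, 2) = (7, 6, 3, 8)
  proc-A needs (3, 4, 3, 3) <= (7, 6, 3, 8) -> finishes; pool += (0, 1, 0, 0) = (7, 7, 3, 8)
  proc-G needs (4, 2, 0, 5) <= (7, 7, 3, 8) -> finishes; pool += (1, 0, 0, 1) = (8, 7, 3, 9)
  proc-D needs (3, 3, 0, 4) <= (8, 7, 3, 9) -> finishes; pool += (0, 1, 2, 0) = (8, 8, 5, 9)
(3) Exactly 80 of the possible complete orderings are safe sequences.


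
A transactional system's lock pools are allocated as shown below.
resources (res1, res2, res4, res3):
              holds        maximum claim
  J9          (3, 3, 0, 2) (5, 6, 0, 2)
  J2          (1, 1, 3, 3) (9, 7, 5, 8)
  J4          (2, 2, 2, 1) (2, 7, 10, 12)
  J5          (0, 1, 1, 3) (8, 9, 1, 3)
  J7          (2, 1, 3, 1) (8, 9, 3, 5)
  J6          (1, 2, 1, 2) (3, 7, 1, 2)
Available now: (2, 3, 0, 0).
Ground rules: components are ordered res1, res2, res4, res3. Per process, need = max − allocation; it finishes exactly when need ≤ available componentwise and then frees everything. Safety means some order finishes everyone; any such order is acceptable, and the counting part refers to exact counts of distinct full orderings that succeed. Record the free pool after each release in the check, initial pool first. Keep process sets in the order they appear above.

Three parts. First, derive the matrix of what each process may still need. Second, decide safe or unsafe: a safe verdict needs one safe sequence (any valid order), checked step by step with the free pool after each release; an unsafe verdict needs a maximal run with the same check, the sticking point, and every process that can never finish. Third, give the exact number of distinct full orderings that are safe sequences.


(1) Need matrix, components ordered res1, res2, res4, res3:
  J9: (2, 3, 0, 0)
  J2: (8, 6, 2, 5)
  J4: (0, 5, 8, 11)
  J5: (8, 8, 0, 0)
  J7: (6, 8, 0, 4)
  J6: (2, 5, 0, 0)
(2) The state is SAFE; one workable sequence: J9, J6, J7, J2, J5, J4.
Key observation: J9 marks the first exact bind of the order: its need (2, 3, 0, 0) fits the free (2, 3, 0, 0) with zero slack on a requested resource.
Step-by-step check:
  pool = (2, 3, 0, 0)
  J9: need (2, 3, 0, 0) fits (2, 3, 0, 0); releases (3, 3, 0, 2), pool now (5, 6, 0, 2)
  J6: need (2, 5, 0, 0) fits (5, 6, 0, 2); releases (1, 2, 1, 2), pool now (6, 8, 1, 4)
  J7: need (6, 8, 0, 4) fits (6, 8, 1, 4); releases (2, 1, 3, 1), pool now (8, 9, 4, 5)
  J2: need (8, 6, 2, 5) fits (8, 9, 4, 5); releases (1, 1, 3, 3), pool now (9, 10, 7, 8)
  J5: need (8, 8, 0, 0) fits (9, 10, 7, 8); releases (0, 1, 1, 3), pool now (9, 11, 8, 11)
  J4: need (0, 5, 8, 11) fits (9, 11, 8, 11); releases (2, 2, 2, 1), pool now (11, 13, 10, 12)
(3) The exact count: 2 of the possible complete orderings are safe sequences.


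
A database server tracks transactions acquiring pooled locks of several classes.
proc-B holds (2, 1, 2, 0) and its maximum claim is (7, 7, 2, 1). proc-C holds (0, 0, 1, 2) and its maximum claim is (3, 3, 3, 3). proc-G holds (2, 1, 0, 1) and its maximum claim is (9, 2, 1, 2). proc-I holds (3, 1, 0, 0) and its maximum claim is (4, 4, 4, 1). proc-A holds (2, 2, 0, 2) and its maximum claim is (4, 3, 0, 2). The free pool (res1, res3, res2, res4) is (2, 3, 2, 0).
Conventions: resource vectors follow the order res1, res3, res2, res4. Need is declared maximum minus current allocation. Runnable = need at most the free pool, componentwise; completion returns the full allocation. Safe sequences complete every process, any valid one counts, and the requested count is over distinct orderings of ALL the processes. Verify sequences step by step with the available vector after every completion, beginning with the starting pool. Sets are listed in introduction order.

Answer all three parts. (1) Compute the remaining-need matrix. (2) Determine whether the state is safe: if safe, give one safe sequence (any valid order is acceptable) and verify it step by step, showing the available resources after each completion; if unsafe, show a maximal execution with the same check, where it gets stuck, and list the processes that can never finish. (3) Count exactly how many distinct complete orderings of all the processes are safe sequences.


(1) Remaining need (order res1, res3, res2, res4):
  proc-B: (5, 6, 0, 1)
  proc-C: (3, 3, 2, 1)
  proc-G: (7, 1, 1, 1)
  proc-I: (1, 3, 4, 1)
  proc-A: (2, 1, 0, 0)
(2) UNSAFE.
Key observation: after proc-A, proc-C the pool peaks at (4, 5, 3, 4), and each blocked process is short somewhere: proc-B on res1, res3; proc-G on res1; proc-I on res2.
Going as far as possible: proc-A, proc-C; after that, nothing fits. Walking it through:
  pool = (2, 3, 2, 0)
  run proc-A (needs (2, 1, 0, 0), free (2, 3, 2, 0)); after release of (2, 2, 0, 2) the pool is (4, 5, 2, 2)
  run proc-C (needs (3, 3, 2, 1), free (4, 5, 2, 2)); after release of (0, 0, 1, 2) the pool is (4, 5, 3, 4)
  blocked: proc-B wants (5, 6, 0, 1), pool (4, 5, 3, 4) — not enough res1 and res3
  blocked: proc-G wants (7, 1, 1, 1), pool (4, 5, 3, 4) — not enough res1
  blocked: proc-I wants (1, 3, 4, 1), pool (4, 5, 3, 4) — not enough res2
Processes that can never finish: proc-B, proc-G and proc-I.
(3) Precisely 0 of the possible complete orderings are safe sequences.


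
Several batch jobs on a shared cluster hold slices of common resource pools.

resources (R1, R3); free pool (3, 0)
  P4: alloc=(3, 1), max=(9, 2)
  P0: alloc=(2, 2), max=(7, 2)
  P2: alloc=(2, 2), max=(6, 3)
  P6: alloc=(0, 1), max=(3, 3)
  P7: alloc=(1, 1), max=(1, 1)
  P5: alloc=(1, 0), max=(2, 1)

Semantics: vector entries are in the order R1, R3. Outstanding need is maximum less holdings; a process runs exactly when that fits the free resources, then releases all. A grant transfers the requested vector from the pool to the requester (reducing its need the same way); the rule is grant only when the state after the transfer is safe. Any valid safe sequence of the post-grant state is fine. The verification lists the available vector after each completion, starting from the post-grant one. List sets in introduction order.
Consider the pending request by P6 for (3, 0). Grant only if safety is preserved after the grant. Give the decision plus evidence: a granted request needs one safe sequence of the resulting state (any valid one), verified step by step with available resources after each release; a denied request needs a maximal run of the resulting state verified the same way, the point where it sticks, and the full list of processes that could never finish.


DENY — the pretend-granted state is unsafe.
Key observation: after P7, P5 the pool peaks at (2, 1), and each blocked process is short somewhere: P4 on R1; P0 on R1; P2 on R1; P6 on R3.
After a pretend grant, a maximal execution: P7, P5 — then nothing else fits. Verifying each step:
  pool = (0, 0)
  P7: need (0, 0) fits (0, 0); releases (1, 1), pool now (1, 1)
  P5: need (1, 1) fits (1, 1); releases (1, 0), pool now (2, 1)
  P4 still needs (6, 1) but only (2, 1) is free — short on R1
  P0 still needs (5, 0) but only (2, 1) is free — short on R1
  P2 still needs (4, 1) but only (2, 1) is free — short on R1
  P6 still needs (0, 2) but only (2, 1) is free — short on R3
Post-grant, the permanently blocked set is P4, P0, P2 and P6.


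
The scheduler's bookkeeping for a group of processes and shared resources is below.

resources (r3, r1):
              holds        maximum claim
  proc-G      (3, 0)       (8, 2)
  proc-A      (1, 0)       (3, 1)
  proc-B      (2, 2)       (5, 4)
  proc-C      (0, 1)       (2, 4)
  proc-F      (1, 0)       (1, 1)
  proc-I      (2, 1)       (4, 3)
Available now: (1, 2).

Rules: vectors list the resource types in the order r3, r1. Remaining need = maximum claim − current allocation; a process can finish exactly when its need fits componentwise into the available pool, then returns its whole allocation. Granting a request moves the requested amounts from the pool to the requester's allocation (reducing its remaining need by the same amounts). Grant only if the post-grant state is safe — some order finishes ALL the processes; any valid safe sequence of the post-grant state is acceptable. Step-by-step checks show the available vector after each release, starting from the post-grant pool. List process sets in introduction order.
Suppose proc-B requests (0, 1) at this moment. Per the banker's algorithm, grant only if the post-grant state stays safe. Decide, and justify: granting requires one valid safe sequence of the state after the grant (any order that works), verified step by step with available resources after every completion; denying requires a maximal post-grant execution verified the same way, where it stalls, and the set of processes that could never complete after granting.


GRANT: granting preserves safety; a valid post-grant sequence is proc-F, proc-A, proc-B, proc-I, proc-C, proc-G.
Key observation: granting shrinks the pool to (1, 1), yet proc-F still fits and the chain goes through.
Verifying the post-grant state step by step:
  pool = (1, 1)
  proc-F: need (0, 1) fits (1, 1); releases (1, 0), pool now (2, 1)
  proc-A: need (2, 1) fits (2, 1); releases (1, 0), pool now (3, 1)
  proc-B: need (3, 1) fits (3, 1); releases (2, 3), pool now (5, 4)
  proc-I: need (2, 2) fits (5, 4); releases (2, 1), pool now (7, 5)
  proc-C: need (2, 3) fits (7, 5); releases (0, 1), pool now (7, 6)
  proc-G: need (5, 2) fits (7, 6); releases (3, 0), pool now (10, 6)
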